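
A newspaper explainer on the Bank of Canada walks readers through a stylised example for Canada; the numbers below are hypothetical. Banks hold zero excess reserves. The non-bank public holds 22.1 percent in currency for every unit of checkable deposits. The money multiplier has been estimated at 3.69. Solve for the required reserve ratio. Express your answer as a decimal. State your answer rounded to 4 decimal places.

Using m = 3.69. Since m = (1 + c)/(c + rr + e), the denominator satisfies c + rr + e = (1 + c)/m = (1 + 0.221) / 3.69 ≈ 0.330894.
With c = 0.221 and e = 0, the required reserve ratio is 0.330894 − 0.221 − 0 = 0.109894.

0.1099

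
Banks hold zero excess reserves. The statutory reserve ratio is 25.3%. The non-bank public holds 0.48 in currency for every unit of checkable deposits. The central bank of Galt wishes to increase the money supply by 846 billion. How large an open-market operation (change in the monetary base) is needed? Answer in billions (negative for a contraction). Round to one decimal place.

The money multiplier is m = (1 + c) / (rr + c) = (1 + 0.48) / (0.253 + 0.48) ≈ 2.01910.
ΔMB = ΔM / m = (+846) / 2.01910 ≈ 418.9986 billion.

419.0 billion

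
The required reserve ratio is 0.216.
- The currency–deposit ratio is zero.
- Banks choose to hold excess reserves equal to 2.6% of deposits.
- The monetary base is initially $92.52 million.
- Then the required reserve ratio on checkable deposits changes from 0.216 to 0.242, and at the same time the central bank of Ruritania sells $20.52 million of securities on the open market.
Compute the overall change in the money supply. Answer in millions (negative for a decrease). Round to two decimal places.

Before: m₁ = 1 / (0.216 + 0.026) ≈ 4.13223, MB₁ = 92.52, so M₁ = 4.13223 × 92.52 ≈ 382.3139 million.
After: m₂ = 1 / (0.242 + 0.026) ≈ 3.73134, MB₂ = 92.52 − 20.52 = 72, so M₂ = 3.73134 × 72 ≈ 268.6565 million.
ΔM = M₂ − M₁ = 268.6565 − 382.3139 = -113.6574 million.

-113.66 million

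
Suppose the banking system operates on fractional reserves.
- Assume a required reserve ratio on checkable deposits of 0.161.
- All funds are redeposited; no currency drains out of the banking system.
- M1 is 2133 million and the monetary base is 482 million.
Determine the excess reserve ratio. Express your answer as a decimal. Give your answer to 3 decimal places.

0.065

Using m = M/MB = 2133/482 ≈ 4.425311. Since m = (1 + c)/(c + rr + e), the denominator satisfies c + rr + e = (1 + c)/m = (1 + 0) / 4.425311 ≈ 0.225973.
With c = 0 and rr = 0.161, the excess reserve ratio is 0.225973 − 0 − 0.161 = 0.064973.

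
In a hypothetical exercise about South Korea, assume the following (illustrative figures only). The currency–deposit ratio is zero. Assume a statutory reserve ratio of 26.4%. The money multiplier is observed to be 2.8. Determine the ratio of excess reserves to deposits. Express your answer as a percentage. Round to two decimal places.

Using m = 2.8. Since m = (1 + c)/(c + rr + e), the denominator satisfies c + rr + e = (1 + c)/m = (1 + 0) / 2.8 ≈ 0.357143.
With c = 0 and rr = 0.264, the ratio of excess reserves to deposits is 0.357143 − 0 − 0.264 = 0.093143.

9.31%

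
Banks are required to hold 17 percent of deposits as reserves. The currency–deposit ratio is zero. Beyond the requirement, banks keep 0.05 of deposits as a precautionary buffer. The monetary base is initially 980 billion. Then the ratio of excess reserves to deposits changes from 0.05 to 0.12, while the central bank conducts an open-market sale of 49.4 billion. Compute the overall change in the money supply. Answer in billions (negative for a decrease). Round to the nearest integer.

Before: m₁ = 1 / (0.17 + 0.05) ≈ 4.5455, MB₁ = 980, so M₁ = 4.5455 × 980 = 4454.59 billion.
After: m₂ = 1 / (0.17 + 0.12) ≈ 3.4483, MB₂ = 980 − 49.4 = 930.6, so M₂ = 3.4483 × 930.6 ≈ 3208.988 billion.
ΔM = M₂ − M₁ = 3208.988 − 4454.59 = -1245.602 billion.

-1246 billion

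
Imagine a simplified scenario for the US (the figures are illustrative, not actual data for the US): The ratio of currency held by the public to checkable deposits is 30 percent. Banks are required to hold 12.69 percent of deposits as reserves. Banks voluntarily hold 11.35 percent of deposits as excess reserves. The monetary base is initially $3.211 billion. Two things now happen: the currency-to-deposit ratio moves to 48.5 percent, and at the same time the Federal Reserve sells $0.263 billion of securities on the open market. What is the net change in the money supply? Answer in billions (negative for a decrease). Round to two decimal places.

-1.69 billion

Before: m₁ = (1 + 0.3) / (0.1269 + 0.1135 + 0.3) ≈ 2.4056, MB₁ = 3.211, so M₁ = 2.4056 × 3.211 ≈ 7.7244 billion.
After: m₂ = (1 + 0.485) / (0.1269 + 0.1135 + 0.485) ≈ 2.0471, MB₂ = 3.211 − 0.263 = 2.948, so M₂ = 2.0471 × 2.948 ≈ 6.0349 billion.
ΔM = M₂ − M₁ = 6.0349 − 7.7244 = -1.6895 billion.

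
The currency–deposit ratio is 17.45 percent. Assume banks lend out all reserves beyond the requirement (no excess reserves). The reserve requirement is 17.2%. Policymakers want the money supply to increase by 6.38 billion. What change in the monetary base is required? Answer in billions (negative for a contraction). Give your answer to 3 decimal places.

The money multiplier is m = (1 + c) / (rr + c) = (1 + 0.1745) / (0.172 + 0.1745) ≈ 3.38961.
ΔMB = ΔM / m = (+6.38) / 3.38961 ≈ 1.8822 billion.

1.882 billion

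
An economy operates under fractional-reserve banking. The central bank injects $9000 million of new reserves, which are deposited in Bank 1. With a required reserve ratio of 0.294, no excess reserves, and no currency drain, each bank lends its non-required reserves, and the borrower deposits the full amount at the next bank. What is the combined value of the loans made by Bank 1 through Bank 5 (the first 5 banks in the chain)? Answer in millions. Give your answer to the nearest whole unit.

Bank i lends (1 − rr)^i of the original deposit: Bank 1 lends 9000·0.7060 = 6354.0000, Bank 2 lends 9000·0.7060² = 4485.9240, and so on.
Summing a geometric series: total = 9000·[0.7060·(1 − 0.7060^5) / (1 − 0.7060)] ≈ 17821.5102 million.

$17822 million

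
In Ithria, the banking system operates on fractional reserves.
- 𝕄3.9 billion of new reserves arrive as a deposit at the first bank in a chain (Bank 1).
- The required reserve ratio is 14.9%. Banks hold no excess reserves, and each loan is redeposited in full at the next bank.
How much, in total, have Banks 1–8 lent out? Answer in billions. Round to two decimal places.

Bank i lends (1 − rr)^i of the original deposit: Bank 1 lends 3.9·0.8510 = 3.3189, Bank 2 lends 3.9·0.8510² ≈ 2.8244, and so on.
Summing a geometric series: total = 3.9·[0.8510·(1 − 0.8510^8) / (1 − 0.8510)] ≈ 16.1475 billion.

𝕄16.15 billion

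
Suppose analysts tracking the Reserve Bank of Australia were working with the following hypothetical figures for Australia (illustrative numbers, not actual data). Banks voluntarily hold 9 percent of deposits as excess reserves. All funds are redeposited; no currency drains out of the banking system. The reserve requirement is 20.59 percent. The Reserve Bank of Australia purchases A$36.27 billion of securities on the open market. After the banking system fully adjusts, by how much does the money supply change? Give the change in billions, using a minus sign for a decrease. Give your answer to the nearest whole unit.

The money multiplier is m = 1 / (rr + e) = 1 / (0.2059 + 0.09) ≈ 3.3795.
The purchase adds 36.27 billion of base, so ΔM = m × ΔMB = 3.3795 × (+36.27) ≈ 122.5745 billion.

A$123 billion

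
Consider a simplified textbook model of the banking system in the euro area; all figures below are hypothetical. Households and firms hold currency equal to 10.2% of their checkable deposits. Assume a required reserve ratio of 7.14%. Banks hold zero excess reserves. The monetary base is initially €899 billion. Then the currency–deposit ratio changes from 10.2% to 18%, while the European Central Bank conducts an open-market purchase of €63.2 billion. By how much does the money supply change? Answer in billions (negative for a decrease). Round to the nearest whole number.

-1197 billion

Before: m₁ = (1 + 0.102) / (0.0714 + 0.102) ≈ 6.3552, MB₁ = 899, so M₁ = 6.3552 × 899 = 5713.3248 billion.
After: m₂ = (1 + 0.18) / (0.0714 + 0.18) ≈ 4.6937, MB₂ = 899 + 63.2 = 962.2, so M₂ = 4.6937 × 962.2 ≈ 4516.2781 billion.
ΔM = M₂ − M₁ = 4516.2781 − 5713.3248 = -1197.0467 billion.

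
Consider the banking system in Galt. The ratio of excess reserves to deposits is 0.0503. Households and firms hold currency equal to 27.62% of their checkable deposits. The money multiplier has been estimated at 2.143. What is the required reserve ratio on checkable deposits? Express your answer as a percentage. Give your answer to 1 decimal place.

Using m = 2.143. Since m = (1 + c)/(c + rr + e), the denominator satisfies c + rr + e = (1 + c)/m = (1 + 0.2762) / 2.143 ≈ 0.595520.
With c = 0.2762 and e = 0.0503, the required reserve ratio on checkable deposits is 0.595520 − 0.2762 − 0.0503 = 0.26902.

26.9%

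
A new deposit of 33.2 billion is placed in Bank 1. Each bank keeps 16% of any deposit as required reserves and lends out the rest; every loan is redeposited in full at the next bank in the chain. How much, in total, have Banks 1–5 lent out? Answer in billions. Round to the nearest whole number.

Bank i lends (1 − rr)^i of the original deposit: Bank 1 lends 33.2·0.8400 = 27.8880, Bank 2 lends 33.2·0.8400² ≈ 23.4259, and so on.
Summing a geometric series: total = 33.2·[0.8400·(1 − 0.8400^5) / (1 − 0.8400)] ≈ 101.4057 billion.

101 billion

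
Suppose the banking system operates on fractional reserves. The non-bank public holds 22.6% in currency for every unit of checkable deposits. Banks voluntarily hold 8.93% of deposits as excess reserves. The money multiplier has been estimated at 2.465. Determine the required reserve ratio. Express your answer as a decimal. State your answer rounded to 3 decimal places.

Using m = 2.465. Since m = (1 + c)/(c + rr + e), the denominator satisfies c + rr + e = (1 + c)/m = (1 + 0.226) / 2.465 ≈ 0.497363.
With c = 0.226 and e = 0.0893, the required reserve ratio is 0.497363 − 0.226 − 0.0893 = 0.182063.

0.182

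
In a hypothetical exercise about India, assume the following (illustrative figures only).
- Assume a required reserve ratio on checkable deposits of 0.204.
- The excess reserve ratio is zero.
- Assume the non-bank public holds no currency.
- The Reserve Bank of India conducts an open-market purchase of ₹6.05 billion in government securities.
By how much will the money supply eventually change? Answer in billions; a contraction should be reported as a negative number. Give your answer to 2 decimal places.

The simple money multiplier is m = 1/rr = 1/0.204 ≈ 4.9020.
An open-market purchase increases the monetary base by 6.05 billion, so ΔM = m × ΔMB = 4.9020 × 6.05 = 29.6571 billion.

₹29.66 billion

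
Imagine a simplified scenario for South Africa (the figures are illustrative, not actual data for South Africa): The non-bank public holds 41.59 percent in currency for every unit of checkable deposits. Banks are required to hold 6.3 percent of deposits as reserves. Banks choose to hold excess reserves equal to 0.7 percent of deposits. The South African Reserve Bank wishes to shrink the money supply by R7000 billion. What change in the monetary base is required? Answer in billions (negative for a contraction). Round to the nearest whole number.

The money multiplier is m = (1 + c) / (rr + e + c) = (1 + 0.4159) / (0.063 + 0.007 + 0.4159) ≈ 2.91397.
ΔMB = ΔM / m = (−7000) / 2.91397 ≈ -2402.221 billion.

-2402 billion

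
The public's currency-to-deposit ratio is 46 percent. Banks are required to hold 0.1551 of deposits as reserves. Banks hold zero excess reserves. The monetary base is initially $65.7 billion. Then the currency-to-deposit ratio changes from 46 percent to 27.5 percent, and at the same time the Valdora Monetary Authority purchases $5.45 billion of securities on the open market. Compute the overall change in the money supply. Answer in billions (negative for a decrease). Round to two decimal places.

$54.97 billion

Before: m₁ = (1 + 0.46) / (0.1551 + 0.46) ≈ 2.37360, MB₁ = 65.7, so M₁ = 2.37360 × 65.7 ≈ 155.9455 billion.
After: m₂ = (1 + 0.275) / (0.1551 + 0.275) ≈ 2.96443, MB₂ = 65.7 + 5.45 = 71.15, so M₂ = 2.96443 × 71.15 ≈ 210.9192 billion.
ΔM = M₂ − M₁ = 210.9192 − 155.9455 = 54.9737 billion.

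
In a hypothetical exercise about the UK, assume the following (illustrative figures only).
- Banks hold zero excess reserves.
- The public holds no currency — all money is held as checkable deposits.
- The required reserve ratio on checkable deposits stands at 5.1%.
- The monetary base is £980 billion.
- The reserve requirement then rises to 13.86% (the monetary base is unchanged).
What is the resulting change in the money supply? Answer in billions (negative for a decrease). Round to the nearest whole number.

Initially m₁ = 1 / (0.051) ≈ 19.6078, so M₁ = 19.6078 × 980 = 19215.644 billion.
After the change m₂ = 1 / (0.1386) ≈ 7.2150, so M₂ = 7.2150 × 980 = 7070.7 billion.
ΔM = M₂ − M₁ = 7070.7 − 19215.644 = -12144.944 billion.

-12145 billion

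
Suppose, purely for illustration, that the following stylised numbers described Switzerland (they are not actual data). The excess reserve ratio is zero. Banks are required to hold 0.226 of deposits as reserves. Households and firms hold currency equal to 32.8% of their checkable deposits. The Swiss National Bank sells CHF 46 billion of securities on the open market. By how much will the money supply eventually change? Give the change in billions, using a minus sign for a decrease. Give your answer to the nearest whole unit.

-110 billion

The money multiplier is m = (1 + c) / (rr + c) = (1 + 0.328) / (0.226 + 0.328) ≈ 2.3971.
The sale removes 46 billion of base, so ΔM = m × ΔMB = 2.3971 × (−46) = -110.2666 billion.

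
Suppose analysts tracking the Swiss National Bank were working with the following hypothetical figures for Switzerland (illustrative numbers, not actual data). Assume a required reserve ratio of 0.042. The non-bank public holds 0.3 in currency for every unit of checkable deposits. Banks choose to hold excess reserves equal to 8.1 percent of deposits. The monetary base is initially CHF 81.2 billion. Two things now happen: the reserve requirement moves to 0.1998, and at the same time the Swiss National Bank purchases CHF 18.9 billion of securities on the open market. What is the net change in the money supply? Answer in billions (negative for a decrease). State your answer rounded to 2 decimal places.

-25.50 billion

Before: m₁ = (1 + 0.3) / (0.042 + 0.081 + 0.3) ≈ 3.073286, MB₁ = 81.2, so M₁ = 3.073286 × 81.2 ≈ 249.5508 billion.
After: m₂ = (1 + 0.3) / (0.1998 + 0.081 + 0.3) ≈ 2.238292, MB₂ = 81.2 + 18.9 = 100.1, so M₂ = 2.238292 × 100.1 ≈ 224.053 billion.
ΔM = M₂ − M₁ = 224.053 − 249.5508 = -25.4978 billion.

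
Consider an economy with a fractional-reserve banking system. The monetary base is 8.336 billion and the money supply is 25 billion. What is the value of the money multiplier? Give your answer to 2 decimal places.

The money multiplier is m = M / MB = 25 / 8.336 ≈ 2.99904.

3.00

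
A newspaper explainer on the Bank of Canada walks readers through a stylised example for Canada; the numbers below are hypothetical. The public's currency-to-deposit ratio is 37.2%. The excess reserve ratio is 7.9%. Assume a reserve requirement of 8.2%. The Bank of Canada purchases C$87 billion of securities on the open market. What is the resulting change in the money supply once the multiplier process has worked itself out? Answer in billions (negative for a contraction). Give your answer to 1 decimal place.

C$223.9 billion

The money multiplier is m = (1 + c) / (rr + e + c) = (1 + 0.372) / (0.082 + 0.079 + 0.372) ≈ 2.5741.
The purchase adds 87 billion of base, so ΔM = m × ΔMB = 2.5741 × (+87) = 223.9467 billion.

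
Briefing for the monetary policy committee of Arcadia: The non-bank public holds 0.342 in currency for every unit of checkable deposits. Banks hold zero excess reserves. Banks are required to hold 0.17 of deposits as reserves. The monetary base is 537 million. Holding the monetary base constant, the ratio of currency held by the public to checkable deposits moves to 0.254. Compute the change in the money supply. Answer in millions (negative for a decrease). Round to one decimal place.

180.7 million

Initially m₁ = (1 + 0.342) / (0.17 + 0.342) ≈ 2.62109, so M₁ = 2.62109 × 537 ≈ 1407.5253 million.
After the change m₂ = (1 + 0.254) / (0.17 + 0.254) ≈ 2.95755, so M₂ = 2.95755 × 537 ≈ 1588.2043 million.
ΔM = M₂ − M₁ = 1588.2043 − 1407.5253 = 180.679 million.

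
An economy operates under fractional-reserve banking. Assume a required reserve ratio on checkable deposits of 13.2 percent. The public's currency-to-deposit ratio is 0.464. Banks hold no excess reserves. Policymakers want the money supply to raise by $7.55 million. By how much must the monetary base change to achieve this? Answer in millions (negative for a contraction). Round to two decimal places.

The money multiplier is m = (1 + c) / (rr + c) = (1 + 0.464) / (0.132 + 0.464) ≈ 2.4564.
ΔMB = ΔM / m = (+7.55) / 2.4564 ≈ 3.0736 million.

$3.07 million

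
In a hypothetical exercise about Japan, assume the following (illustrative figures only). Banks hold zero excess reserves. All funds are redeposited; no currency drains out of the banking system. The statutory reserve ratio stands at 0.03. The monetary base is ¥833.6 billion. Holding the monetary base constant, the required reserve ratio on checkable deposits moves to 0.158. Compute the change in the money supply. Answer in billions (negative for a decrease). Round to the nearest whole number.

-22511 billion

Initially m₁ = 1 / (0.03) ≈ 33.3333, so M₁ = 33.3333 × 833.6 ≈ 27786.6389 billion.
After the change m₂ = 1 / (0.158) ≈ 6.3291, so M₂ = 6.3291 × 833.6 ≈ 5275.9378 billion.
ΔM = M₂ − M₁ = 5275.9378 − 27786.6389 = -22510.7011 billion.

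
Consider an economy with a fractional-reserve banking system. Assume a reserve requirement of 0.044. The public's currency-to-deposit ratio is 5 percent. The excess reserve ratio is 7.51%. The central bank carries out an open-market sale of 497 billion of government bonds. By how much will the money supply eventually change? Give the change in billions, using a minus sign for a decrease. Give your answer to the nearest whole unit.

The money multiplier is m = (1 + c) / (rr + e + c) = (1 + 0.05) / (0.044 + 0.0751 + 0.05) ≈ 6.2093.
The sale removes 497 billion of base, so ΔM = m × ΔMB = 6.2093 × (−497) = -3086.0221 billion.

-3086 billion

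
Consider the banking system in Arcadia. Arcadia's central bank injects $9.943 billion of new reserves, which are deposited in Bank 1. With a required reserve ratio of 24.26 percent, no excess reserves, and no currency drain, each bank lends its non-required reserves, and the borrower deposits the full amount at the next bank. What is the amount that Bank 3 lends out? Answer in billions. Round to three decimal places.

Each bank lends a fraction (1 − rr) = 0.7574 of the deposit it receives, so Bank 3 receives 9.943·0.7574^2 and lends 9.943·0.7574^3 ≈ 4.3201 billion.

$4.320 billion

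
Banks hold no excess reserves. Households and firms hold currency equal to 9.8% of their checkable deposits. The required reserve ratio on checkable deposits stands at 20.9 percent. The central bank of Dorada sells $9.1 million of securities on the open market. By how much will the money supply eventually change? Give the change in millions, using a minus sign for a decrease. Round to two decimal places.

-32.55 million

The money multiplier is m = (1 + c) / (rr + c) = (1 + 0.098) / (0.209 + 0.098) ≈ 3.5765.
The sale removes 9.1 million of base, so ΔM = m × ΔMB = 3.5765 × (−9.1) ≈ -32.5461 million.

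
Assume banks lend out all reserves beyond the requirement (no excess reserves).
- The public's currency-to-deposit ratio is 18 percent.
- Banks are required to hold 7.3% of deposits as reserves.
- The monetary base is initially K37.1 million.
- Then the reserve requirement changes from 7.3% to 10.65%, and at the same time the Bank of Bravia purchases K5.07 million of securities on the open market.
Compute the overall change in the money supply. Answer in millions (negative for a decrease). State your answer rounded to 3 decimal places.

Before: m₁ = (1 + 0.18) / (0.073 + 0.18) ≈ 4.664032, MB₁ = 37.1, so M₁ = 4.664032 × 37.1 ≈ 173.0356 million.
After: m₂ = (1 + 0.18) / (0.1065 + 0.18) ≈ 4.118674, MB₂ = 37.1 + 5.07 = 42.17, so M₂ = 4.118674 × 42.17 ≈ 173.6845 million.
ΔM = M₂ − M₁ = 173.6845 − 173.0356 = 0.6489 million.

K0.649 million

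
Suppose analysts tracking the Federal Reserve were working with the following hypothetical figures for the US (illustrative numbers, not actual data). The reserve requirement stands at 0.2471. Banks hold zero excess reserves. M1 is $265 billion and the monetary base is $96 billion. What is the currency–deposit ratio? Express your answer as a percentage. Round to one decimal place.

18.1%

Using m = M/MB = 265/96 ≈ 2.760417. From m = (1 + c)/(c + rr + e), rearranging gives 1 + c = m·(c + rr + e), so c·(1 − m) = m·(rr + e) − 1.
Hence c = [m·(rr + e) − 1]/(1 − m) = [2.760417 × (0.2471 + 0) − 1] / (1 − 2.760417) ≈ 0.180583.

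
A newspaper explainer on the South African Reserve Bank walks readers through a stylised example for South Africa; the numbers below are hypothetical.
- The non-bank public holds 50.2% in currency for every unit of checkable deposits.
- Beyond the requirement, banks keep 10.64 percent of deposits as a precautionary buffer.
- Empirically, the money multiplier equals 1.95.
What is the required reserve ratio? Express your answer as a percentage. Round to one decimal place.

16.2%

Using m = 1.95. Since m = (1 + c)/(c + rr + e), the denominator satisfies c + rr + e = (1 + c)/m = (1 + 0.502) / 1.95 ≈ 0.770256.
With c = 0.502 and e = 0.1064, the required reserve ratio is 0.770256 − 0.502 − 0.1064 = 0.161856.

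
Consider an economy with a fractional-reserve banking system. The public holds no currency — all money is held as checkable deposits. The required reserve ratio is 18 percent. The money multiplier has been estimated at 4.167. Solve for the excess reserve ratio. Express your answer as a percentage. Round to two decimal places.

Using m = 4.167. Since m = (1 + c)/(c + rr + e), the denominator satisfies c + rr + e = (1 + c)/m = (1 + 0) / 4.167 ≈ 0.239981.
With c = 0 and rr = 0.18, the excess reserve ratio is 0.239981 − 0 − 0.18 = 0.059981.

6.00%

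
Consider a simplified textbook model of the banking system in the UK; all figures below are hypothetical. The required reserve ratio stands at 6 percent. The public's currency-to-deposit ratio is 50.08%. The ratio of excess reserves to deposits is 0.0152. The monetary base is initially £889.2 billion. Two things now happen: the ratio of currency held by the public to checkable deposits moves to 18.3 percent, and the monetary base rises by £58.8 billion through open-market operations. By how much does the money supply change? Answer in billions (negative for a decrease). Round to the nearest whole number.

Before: m₁ = (1 + 0.5008) / (0.06 + 0.0152 + 0.5008) ≈ 2.6056, MB₁ = 889.2, so M₁ = 2.6056 × 889.2 ≈ 2316.8995 billion.
After: m₂ = (1 + 0.183) / (0.06 + 0.0152 + 0.183) ≈ 4.5817, MB₂ = 889.2 + 58.8 = 948, so M₂ = 4.5817 × 948 = 4343.4516 billion.
ΔM = M₂ − M₁ = 4343.4516 − 2316.8995 = 2026.5521 billion.

£2027 billion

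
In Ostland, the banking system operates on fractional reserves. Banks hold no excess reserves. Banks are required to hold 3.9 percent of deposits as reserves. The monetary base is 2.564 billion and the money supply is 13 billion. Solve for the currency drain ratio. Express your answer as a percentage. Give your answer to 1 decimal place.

Using m = M/MB = 13/2.564 ≈ 5.070203. From m = (1 + c)/(c + rr + e), rearranging gives 1 + c = m·(c + rr + e), so c·(1 − m) = m·(rr + e) − 1.
Hence c = [m·(rr + e) − 1]/(1 − m) = [5.070203 × (0.039 + 0) − 1] / (1 − 5.070203) ≈ 0.197106.

19.7%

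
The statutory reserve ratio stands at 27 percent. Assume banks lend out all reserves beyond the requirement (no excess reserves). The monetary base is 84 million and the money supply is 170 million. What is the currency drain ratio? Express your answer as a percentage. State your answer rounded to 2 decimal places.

44.30%

Using m = M/MB = 170/84 ≈ 2.023810. From m = (1 + c)/(c + rr + e), rearranging gives 1 + c = m·(c + rr + e), so c·(1 − m) = m·(rr + e) − 1.
Hence c = [m·(rr + e) − 1]/(1 − m) = [2.023810 × (0.27 + 0) − 1] / (1 − 2.023810) ≈ 0.443023.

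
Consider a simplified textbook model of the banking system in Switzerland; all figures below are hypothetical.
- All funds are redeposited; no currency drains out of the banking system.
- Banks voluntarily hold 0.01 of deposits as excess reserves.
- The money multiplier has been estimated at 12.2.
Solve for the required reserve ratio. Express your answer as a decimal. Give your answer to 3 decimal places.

Using m = 12.2. Since m = (1 + c)/(c + rr + e), the denominator satisfies c + rr + e = (1 + c)/m = (1 + 0) / 12.2 ≈ 0.081967.
With c = 0 and e = 0.01, the required reserve ratio is 0.081967 − 0 − 0.01 = 0.071967.

0.072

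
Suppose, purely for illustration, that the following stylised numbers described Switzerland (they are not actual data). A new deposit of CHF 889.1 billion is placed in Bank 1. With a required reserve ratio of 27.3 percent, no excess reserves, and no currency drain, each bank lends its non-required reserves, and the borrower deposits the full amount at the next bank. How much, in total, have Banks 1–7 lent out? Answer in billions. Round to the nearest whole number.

Bank i lends (1 − rr)^i of the original deposit: Bank 1 lends 889.1·0.7270 = 646.3757, Bank 2 lends 889.1·0.7270² ≈ 469.9151, and so on.
Summing a geometric series: total = 889.1·[0.7270·(1 − 0.7270^7) / (1 − 0.7270)] ≈ 2113.5423 billion.

CHF 2114 billion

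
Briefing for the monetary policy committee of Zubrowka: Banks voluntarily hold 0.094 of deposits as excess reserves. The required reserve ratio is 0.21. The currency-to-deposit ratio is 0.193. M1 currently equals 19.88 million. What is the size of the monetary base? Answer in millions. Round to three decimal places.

The money multiplier is m = (1 + c) / (rr + e + c) = (1 + 0.193) / (0.21 + 0.094 + 0.193) ≈ 2.400402.
MB = M / m = 19.88 / 2.400402 ≈ 8.2819 million.

8.282 million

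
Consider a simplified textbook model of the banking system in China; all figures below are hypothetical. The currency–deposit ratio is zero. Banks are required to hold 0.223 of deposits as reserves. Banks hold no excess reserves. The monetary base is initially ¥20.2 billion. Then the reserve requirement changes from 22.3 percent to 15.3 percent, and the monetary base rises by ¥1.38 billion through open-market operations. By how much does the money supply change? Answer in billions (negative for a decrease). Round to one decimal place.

¥50.5 billion

Before: m₁ = 1 / (0.223) ≈ 4.4843, MB₁ = 20.2, so M₁ = 4.4843 × 20.2 ≈ 90.5829 billion.
After: m₂ = 1 / (0.153) ≈ 6.5359, MB₂ = 20.2 + 1.38 = 21.58, so M₂ = 6.5359 × 21.58 ≈ 141.0447 billion.
ΔM = M₂ − M₁ = 141.0447 − 90.5829 = 50.4618 billion.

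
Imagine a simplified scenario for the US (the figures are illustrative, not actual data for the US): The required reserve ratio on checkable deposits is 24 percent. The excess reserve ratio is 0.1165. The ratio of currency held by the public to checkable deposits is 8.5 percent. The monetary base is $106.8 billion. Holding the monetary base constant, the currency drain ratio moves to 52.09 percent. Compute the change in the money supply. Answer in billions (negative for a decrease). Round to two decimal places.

-77.34 billion

Initially m₁ = (1 + 0.085) / (0.24 + 0.1165 + 0.085) ≈ 2.457531, so M₁ = 2.457531 × 106.8 ≈ 262.4643 billion.
After the change m₂ = (1 + 0.5209) / (0.24 + 0.1165 + 0.5209) ≈ 1.733417, so M₂ = 1.733417 × 106.8 ≈ 185.1289 billion.
ΔM = M₂ − M₁ = 185.1289 − 262.4643 = -77.3354 billion.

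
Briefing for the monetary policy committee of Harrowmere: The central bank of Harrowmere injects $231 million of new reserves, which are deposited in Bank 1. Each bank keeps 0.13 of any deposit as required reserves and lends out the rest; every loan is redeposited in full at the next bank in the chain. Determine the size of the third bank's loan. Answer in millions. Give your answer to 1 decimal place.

Each bank lends a fraction (1 − rr) = 0.8700 of the deposit it receives, so Bank 3 receives 231·0.8700^2 and lends 231·0.8700^3 ≈ 152.1142 million.

$152.1 million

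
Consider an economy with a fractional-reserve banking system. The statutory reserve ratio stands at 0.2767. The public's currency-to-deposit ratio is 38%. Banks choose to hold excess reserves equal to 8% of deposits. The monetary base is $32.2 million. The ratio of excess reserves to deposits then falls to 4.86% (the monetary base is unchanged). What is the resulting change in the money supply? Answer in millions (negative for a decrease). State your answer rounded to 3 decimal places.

Initially m₁ = (1 + 0.38) / (0.2767 + 0.08 + 0.38) ≈ 1.873218, so M₁ = 1.873218 × 32.2 ≈ 60.3176 million.
After the change m₂ = (1 + 0.38) / (0.2767 + 0.0486 + 0.38) ≈ 1.956614, so M₂ = 1.956614 × 32.2 ≈ 63.003 million.
ΔM = M₂ − M₁ = 63.003 − 60.3176 = 2.6854 million.

$2.685 million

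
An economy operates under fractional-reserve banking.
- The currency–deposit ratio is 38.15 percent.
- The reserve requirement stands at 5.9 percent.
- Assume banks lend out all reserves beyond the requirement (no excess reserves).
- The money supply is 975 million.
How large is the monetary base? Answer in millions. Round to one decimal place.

310.9 million

The money multiplier is m = (1 + c) / (rr + c) = (1 + 0.3815) / (0.059 + 0.3815) ≈ 3.13621.
MB = M / m = 975 / 3.13621 ≈ 310.8848 million.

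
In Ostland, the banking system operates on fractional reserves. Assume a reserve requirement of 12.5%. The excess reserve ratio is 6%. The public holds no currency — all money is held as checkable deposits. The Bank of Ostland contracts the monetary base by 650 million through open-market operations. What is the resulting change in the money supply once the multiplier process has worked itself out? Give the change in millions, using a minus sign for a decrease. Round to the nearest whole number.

-3514 million

The money multiplier is m = 1 / (rr + e) = 1 / (0.125 + 0.06) ≈ 5.4054.
The sale removes 650 million of base, so ΔM = m × ΔMB = 5.4054 × (−650) = -3513.51 million.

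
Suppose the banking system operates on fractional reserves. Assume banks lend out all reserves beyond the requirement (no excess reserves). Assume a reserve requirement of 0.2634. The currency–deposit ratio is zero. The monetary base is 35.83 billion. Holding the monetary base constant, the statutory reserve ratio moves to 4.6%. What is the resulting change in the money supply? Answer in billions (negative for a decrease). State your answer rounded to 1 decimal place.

Initially m₁ = 1 / (0.2634) ≈ 3.7965, so M₁ = 3.7965 × 35.83 ≈ 136.0286 billion.
After the change m₂ = 1 / (0.046) ≈ 21.7391, so M₂ = 21.7391 × 35.83 ≈ 778.912 billion.
ΔM = M₂ − M₁ = 778.912 − 136.0286 = 642.8834 billion.

642.9 billion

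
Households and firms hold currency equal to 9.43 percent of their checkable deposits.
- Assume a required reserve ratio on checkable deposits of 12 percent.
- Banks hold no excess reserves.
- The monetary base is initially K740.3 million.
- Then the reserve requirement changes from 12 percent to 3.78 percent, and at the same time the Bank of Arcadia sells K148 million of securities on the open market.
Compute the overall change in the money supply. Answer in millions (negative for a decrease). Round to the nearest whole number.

K1126 million

Before: m₁ = (1 + 0.0943) / (0.12 + 0.0943) ≈ 5.1064, MB₁ = 740.3, so M₁ = 5.1064 × 740.3 ≈ 3780.2679 million.
After: m₂ = (1 + 0.0943) / (0.0378 + 0.0943) ≈ 8.2839, MB₂ = 740.3 − 148 = 592.3, so M₂ = 8.2839 × 592.3 ≈ 4906.554 million.
ΔM = M₂ − M₁ = 4906.554 − 3780.2679 = 1126.2861 million.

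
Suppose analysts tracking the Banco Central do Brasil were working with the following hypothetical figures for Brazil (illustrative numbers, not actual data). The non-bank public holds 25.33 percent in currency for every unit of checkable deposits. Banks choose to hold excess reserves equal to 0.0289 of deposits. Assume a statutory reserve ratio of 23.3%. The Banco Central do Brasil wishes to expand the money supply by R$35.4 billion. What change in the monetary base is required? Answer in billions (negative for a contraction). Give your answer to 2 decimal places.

The money multiplier is m = (1 + c) / (rr + e + c) = (1 + 0.2533) / (0.233 + 0.0289 + 0.2533) ≈ 2.43265.
ΔMB = ΔM / m = (+35.4) / 2.43265 ≈ 14.552 billion.

R$14.55 billion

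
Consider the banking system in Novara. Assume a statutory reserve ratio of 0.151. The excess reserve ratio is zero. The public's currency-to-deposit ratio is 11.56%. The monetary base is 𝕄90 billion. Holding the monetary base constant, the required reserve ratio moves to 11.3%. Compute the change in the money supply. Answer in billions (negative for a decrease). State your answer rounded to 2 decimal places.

𝕄62.60 billion

Initially m₁ = (1 + 0.1156) / (0.151 + 0.1156) ≈ 4.18455, so M₁ = 4.18455 × 90 = 376.6095 billion.
After the change m₂ = (1 + 0.1156) / (0.113 + 0.1156) ≈ 4.88014, so M₂ = 4.88014 × 90 = 439.2126 billion.
ΔM = M₂ − M₁ = 439.2126 − 376.6095 = 62.6031 billion.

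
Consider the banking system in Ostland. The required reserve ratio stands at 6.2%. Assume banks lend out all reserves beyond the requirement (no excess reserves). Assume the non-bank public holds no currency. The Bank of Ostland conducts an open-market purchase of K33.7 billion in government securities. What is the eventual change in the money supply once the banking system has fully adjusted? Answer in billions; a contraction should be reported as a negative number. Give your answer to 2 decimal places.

The simple money multiplier is m = 1/rr = 1/0.062 ≈ 16.12903.
An open-market purchase increases the monetary base by 33.7 billion, so ΔM = m × ΔMB = 16.12903 × 33.7 ≈ 543.5483 billion.

K543.55 billion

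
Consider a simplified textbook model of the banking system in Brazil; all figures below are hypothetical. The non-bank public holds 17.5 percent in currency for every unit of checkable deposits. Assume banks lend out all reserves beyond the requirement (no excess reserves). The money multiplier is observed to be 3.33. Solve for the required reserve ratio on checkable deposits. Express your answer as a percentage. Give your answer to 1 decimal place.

17.8%

Using m = 3.33. Since m = (1 + c)/(c + rr + e), the denominator satisfies c + rr + e = (1 + c)/m = (1 + 0.175) / 3.33 ≈ 0.352853.
With c = 0.175 and e = 0, the required reserve ratio on checkable deposits is 0.352853 − 0.175 − 0 = 0.177853.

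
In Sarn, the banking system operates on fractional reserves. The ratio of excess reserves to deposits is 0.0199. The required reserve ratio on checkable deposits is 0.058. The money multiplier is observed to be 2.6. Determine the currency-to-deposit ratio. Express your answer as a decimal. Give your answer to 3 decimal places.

0.498

Using m = 2.6. From m = (1 + c)/(c + rr + e), rearranging gives 1 + c = m·(c + rr + e), so c·(1 − m) = m·(rr + e) − 1.
Hence c = [m·(rr + e) − 1]/(1 − m) = [2.6 × (0.058 + 0.0199) − 1] / (1 − 2.6) ≈ 0.498413.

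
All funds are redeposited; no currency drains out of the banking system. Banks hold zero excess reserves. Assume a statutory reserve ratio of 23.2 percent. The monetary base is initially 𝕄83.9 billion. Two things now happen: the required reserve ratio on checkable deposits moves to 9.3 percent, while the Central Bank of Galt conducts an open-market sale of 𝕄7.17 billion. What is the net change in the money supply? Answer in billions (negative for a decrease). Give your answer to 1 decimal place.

𝕄463.4 billion

Before: m₁ = 1 / (0.232) ≈ 4.3103, MB₁ = 83.9, so M₁ = 4.3103 × 83.9 ≈ 361.6342 billion.
After: m₂ = 1 / (0.093) ≈ 10.7527, MB₂ = 83.9 − 7.17 = 76.73, so M₂ = 10.7527 × 76.73 ≈ 825.0547 billion.
ΔM = M₂ − M₁ = 825.0547 − 361.6342 = 463.4205 billion.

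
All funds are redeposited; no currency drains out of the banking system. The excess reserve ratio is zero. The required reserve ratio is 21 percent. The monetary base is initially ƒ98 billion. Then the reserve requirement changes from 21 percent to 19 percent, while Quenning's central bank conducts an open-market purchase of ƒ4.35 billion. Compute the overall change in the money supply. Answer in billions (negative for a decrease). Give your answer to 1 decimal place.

ƒ72.0 billion

Before: m₁ = 1 / (0.21) ≈ 4.76190, MB₁ = 98, so M₁ = 4.76190 × 98 = 466.6662 billion.
After: m₂ = 1 / (0.19) ≈ 5.26316, MB₂ = 98 + 4.35 = 102.35, so M₂ = 5.26316 × 102.35 ≈ 538.6844 billion.
ΔM = M₂ − M₁ = 538.6844 − 466.6662 = 72.0182 billion.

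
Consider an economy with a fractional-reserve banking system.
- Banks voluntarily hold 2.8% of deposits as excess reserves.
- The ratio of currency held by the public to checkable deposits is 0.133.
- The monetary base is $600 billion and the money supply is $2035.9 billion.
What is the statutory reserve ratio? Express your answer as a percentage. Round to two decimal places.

17.29%

Using m = M/MB = 2035.9/600 ≈ 3.393167. Since m = (1 + c)/(c + rr + e), the denominator satisfies c + rr + e = (1 + c)/m = (1 + 0.133) / 3.393167 ≈ 0.333906.
With c = 0.133 and e = 0.028, the statutory reserve ratio is 0.333906 − 0.133 − 0.028 = 0.172906.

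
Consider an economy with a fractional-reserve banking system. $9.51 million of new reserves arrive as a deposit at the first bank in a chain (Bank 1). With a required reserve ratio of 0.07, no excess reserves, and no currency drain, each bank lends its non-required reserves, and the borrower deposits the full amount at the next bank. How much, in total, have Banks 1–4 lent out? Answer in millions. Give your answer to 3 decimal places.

$31.833 million

Bank i lends (1 − rr)^i of the original deposit: Bank 1 lends 9.51·0.9300 = 8.8443, Bank 2 lends 9.51·0.9300² ≈ 8.2252, and so on.
Summing a geometric series: total = 9.51·[0.9300·(1 − 0.9300^4) / (1 − 0.9300)] ≈ 31.8329 million.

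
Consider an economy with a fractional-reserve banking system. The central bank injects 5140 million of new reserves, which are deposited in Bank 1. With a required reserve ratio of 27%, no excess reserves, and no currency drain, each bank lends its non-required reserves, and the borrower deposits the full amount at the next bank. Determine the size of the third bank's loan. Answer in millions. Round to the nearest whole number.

2000 million

Each bank lends a fraction (1 − rr) = 0.7300 of the deposit it receives, so Bank 3 receives 5140·0.7300^2 and lends 5140·0.7300^3 ≈ 1999.5474 million.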